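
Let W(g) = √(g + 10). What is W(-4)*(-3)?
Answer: -3*√6 ≈ -7.3485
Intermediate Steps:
W(g) = √(10 + g)
W(-4)*(-3) = √(10 - 4)*(-3) = √6*(-3) = -3*√6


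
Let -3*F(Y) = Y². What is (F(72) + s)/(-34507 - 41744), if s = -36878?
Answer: 38606/76251 ≈ 0.50630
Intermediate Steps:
F(Y) = -Y²/3
(F(72) + s)/(-34507 - 41744) = (-⅓*72² - 36878)/(-34507 - 41744) = (-⅓*5184 - 36878)/(-76251) = (-1728 - 36878)*(-1/76251) = -38606*(-1/76251) = 38606/76251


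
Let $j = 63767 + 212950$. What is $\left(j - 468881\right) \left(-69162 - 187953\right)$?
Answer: $49408246860$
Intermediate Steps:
$j = 276717$
$\left(j - 468881\right) \left(-69162 - 187953\right) = \left(276717 - 468881\right) \left(-69162 - 187953\right) = \left(-192164\right) \left(-257115\right) = 49408246860$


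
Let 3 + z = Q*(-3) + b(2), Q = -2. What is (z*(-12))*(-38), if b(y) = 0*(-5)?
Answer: 1368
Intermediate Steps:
b(y) = 0
z = 3 (z = -3 + (-2*(-3) + 0) = -3 + (6 + 0) = -3 + 6 = 3)
(z*(-12))*(-38) = (3*(-12))*(-38) = -36*(-38) = 1368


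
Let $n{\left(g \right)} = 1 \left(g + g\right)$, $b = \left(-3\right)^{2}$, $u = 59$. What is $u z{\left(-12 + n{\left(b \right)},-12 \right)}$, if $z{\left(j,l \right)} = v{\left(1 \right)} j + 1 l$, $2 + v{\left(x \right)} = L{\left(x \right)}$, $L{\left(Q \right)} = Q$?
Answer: $-1062$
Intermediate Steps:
$v{\left(x \right)} = -2 + x$
$b = 9$
$n{\left(g \right)} = 2 g$ ($n{\left(g \right)} = 1 \cdot 2 g = 2 g$)
$z{\left(j,l \right)} = l - j$ ($z{\left(j,l \right)} = \left(-2 + 1\right) j + 1 l = - j + l = l - j$)
$u z{\left(-12 + n{\left(b \right)},-12 \right)} = 59 \left(-12 - \left(-12 + 2 \cdot 9\right)\right) = 59 \left(-12 - \left(-12 + 18\right)\right) = 59 \left(-12 - 6\right) = 59 \left(-18\right) = -1062$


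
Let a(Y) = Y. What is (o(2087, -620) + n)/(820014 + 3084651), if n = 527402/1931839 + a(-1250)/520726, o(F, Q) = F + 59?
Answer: 1079529895724873/1963966049361903405 ≈ 0.00054967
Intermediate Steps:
o(F, Q) = 59 + F
n = 136108567551/502979397557 (n = 527402/1931839 - 1250/520726 = 527402*(1/1931839) - 1250*1/520726 = 527402/1931839 - 625/260363 = 136108567551/502979397557 ≈ 0.27060)
(o(2087, -620) + n)/(820014 + 3084651) = ((59 + 2087) + 136108567551/502979397557)/(820014 + 3084651) = (2146 + 136108567551/502979397557)/3904665 = (1079529895724873/502979397557)*(1/3904665) = 1079529895724873/1963966049361903405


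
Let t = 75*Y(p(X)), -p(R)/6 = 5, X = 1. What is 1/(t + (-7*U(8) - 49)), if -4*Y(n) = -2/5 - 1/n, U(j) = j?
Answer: -8/785 ≈ -0.010191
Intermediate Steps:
p(R) = -30 (p(R) = -6*5 = -30)
Y(n) = ⅒ + 1/(4*n) (Y(n) = -(-2/5 - 1/n)/4 = -(-2*⅕ - 1/n)/4 = -(-⅖ - 1/n)/4 = ⅒ + 1/(4*n))
t = 55/8 (t = 75*((1/20)*(5 + 2*(-30))/(-30)) = 75*((1/20)*(-1/30)*(5 - 60)) = 75*((1/20)*(-1/30)*(-55)) = 75*(11/120) = 55/8 ≈ 6.8750)
1/(t + (-7*U(8) - 49)) = 1/(55/8 + (-7*8 - 49)) = 1/(55/8 + (-56 - 49)) = 1/(55/8 - 105) = 1/(-785/8) = -8/785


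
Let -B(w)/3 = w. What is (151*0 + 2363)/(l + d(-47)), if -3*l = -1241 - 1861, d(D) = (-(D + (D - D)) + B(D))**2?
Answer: 2363/36378 ≈ 0.064957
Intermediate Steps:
B(w) = -3*w
d(D) = 16*D**2 (d(D) = (-(D + (D - D)) - 3*D)**2 = (-(D + 0) - 3*D)**2 = (-D - 3*D)**2 = (-4*D)**2 = 16*D**2)
l = 1034 (l = -(-1241 - 1861)/3 = -1/3*(-3102) = 1034)
(151*0 + 2363)/(l + d(-47)) = (151*0 + 2363)/(1034 + 16*(-47)**2) = (0 + 2363)/(1034 + 16*2209) = 2363/(1034 + 35344) = 2363/36378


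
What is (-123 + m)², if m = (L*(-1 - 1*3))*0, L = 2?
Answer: 15129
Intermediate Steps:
m = 0 (m = (2*(-1 - 1*3))*0 = (2*(-1 - 3))*0 = (2*(-4))*0 = -8*0 = 0)
(-123 + m)² = (-123 + 0)² = (-123)² = 15129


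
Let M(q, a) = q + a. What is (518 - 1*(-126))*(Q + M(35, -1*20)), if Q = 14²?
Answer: 135884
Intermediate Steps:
Q = 196
M(q, a) = a + q
(518 - 1*(-126))*(Q + M(35, -1*20)) = (518 - 1*(-126))*(196 + (-1*20 + 35)) = (518 + 126)*(196 + (-20 + 35)) = 644*(196 + 15) = 644*211 = 135884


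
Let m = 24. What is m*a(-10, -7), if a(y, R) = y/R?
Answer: 240/7 ≈ 34.286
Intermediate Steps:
m*a(-10, -7) = 24*(-10/(-7)) = 24*(-10*(-⅐)) = 24*(10/7) = 240/7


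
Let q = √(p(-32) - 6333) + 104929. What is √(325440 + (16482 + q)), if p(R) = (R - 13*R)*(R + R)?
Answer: √(446851 + I*√30909) ≈ 668.47 + 0.132*I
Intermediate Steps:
p(R) = -24*R² (p(R) = (-12*R)*(2*R) = -24*R²)
q = 104929 + I*√30909 (q = √(-24*(-32)² - 6333) + 104929 = √(-24*1024 - 6333) + 104929 = √(-24576 - 6333) + 104929 = √(-30909) + 104929 = I*√30909 + 104929 = 104929 + I*√30909 ≈ 1.0493e+5 + 175.81*I)
√(325440 + (16482 + q)) = √(325440 + (16482 + (104929 + I*√30909))) = √(325440 + (121411 + I*√30909)) = √(446851 + I*√30909)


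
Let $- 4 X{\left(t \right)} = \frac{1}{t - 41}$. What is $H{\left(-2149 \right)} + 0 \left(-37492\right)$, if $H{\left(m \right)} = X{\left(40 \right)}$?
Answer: $\frac{1}{4} \approx 0.25$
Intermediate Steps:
$X{\left(t \right)} = - \frac{1}{4 \left(-41 + t\right)}$ ($X{\left(t \right)} = - \frac{1}{4 \left(t - 41\right)} = - \frac{1}{4 \left(-41 + t\right)}$)
$H{\left(m \right)} = \frac{1}{4}$ ($H{\left(m \right)} = - \frac{1}{-164 + 4 \cdot 40} = - \frac{1}{-164 + 160} = - \frac{1}{-4} = \left(-1\right) \left(- \frac{1}{4}\right) = \frac{1}{4}$)
$H{\left(-2149 \right)} + 0 \left(-37492\right) = \frac{1}{4} + 0 \left(-37492\right) = \frac{1}{4} + 0 = \frac{1}{4}$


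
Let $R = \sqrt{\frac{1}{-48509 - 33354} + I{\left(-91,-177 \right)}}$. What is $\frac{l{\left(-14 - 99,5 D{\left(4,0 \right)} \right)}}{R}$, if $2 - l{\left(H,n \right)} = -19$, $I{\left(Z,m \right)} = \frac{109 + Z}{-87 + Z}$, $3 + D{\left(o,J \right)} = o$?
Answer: $- \frac{21 i \sqrt{1342147650698}}{368428} \approx - 66.034 i$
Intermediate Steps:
$D{\left(o,J \right)} = -3 + o$
$I{\left(Z,m \right)} = \frac{109 + Z}{-87 + Z}$
$l{\left(H,n \right)} = 21$ ($l{\left(H,n \right)} = 2 - -19 = 2 + 19 = 21$)
$R = \frac{2 i \sqrt{1342147650698}}{7285807}$ ($R = \sqrt{\frac{1}{-48509 - 33354} + \frac{109 - 91}{-87 - 91}} = \sqrt{\frac{1}{-81863} + \frac{1}{-178} \cdot 18} = \sqrt{- \frac{1}{81863} - \frac{9}{89}} = \sqrt{- \frac{736856}{7285807}} = \frac{2 i \sqrt{1342147650698}}{7285807} \approx 0.31802 i$)
$\frac{l{\left(-14 - 99,5 D{\left(4,0 \right)} \right)}}{R} = \frac{21}{\frac{2}{7285807} i \sqrt{1342147650698}} = 21 \left(- \frac{i \sqrt{1342147650698}}{368428}\right) = - \frac{21 i \sqrt{1342147650698}}{368428}$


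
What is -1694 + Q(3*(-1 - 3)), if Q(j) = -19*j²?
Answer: -4430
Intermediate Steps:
-1694 + Q(3*(-1 - 3)) = -1694 - 19*9*(-1 - 3)² = -1694 - 19*(3*(-4))² = -1694 - 19*(-12)² = -1694 - 19*144 = -1694 - 2736 = -4430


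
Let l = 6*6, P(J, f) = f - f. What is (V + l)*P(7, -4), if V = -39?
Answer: 0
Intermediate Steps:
P(J, f) = 0
l = 36
(V + l)*P(7, -4) = (-39 + 36)*0 = -3*0 = 0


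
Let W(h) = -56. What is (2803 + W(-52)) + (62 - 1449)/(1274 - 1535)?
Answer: 718354/261 ≈ 2752.3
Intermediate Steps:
(2803 + W(-52)) + (62 - 1449)/(1274 - 1535) = (2803 - 56) + (62 - 1449)/(1274 - 1535) = 2747 - 1387/(-261) = 2747 - 1387*(-1/261) = 2747 + 1387/261 = 718354/261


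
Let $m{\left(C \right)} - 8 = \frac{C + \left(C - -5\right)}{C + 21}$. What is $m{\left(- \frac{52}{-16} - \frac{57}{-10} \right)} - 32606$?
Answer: $- \frac{19525744}{599} \approx -32597.0$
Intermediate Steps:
$m{\left(C \right)} = 8 + \frac{5 + 2 C}{21 + C}$ ($m{\left(C \right)} = 8 + \frac{C + \left(C - -5\right)}{C + 21} = 8 + \frac{C + \left(C + 5\right)}{21 + C} = 8 + \frac{C + \left(5 + C\right)}{21 + C} = 8 + \frac{5 + 2 C}{21 + C}$)
$m{\left(- \frac{52}{-16} - \frac{57}{-10} \right)} - 32606 = \frac{173 + 10 \left(- \frac{52}{-16} - \frac{57}{-10}\right)}{21 - \left(- \frac{57}{10} - \frac{13}{4}\right)} - 32606 = \frac{173 + 10 \left(\left(-52\right) \left(- \frac{1}{16}\right) - - \frac{57}{10}\right)}{21 - - \frac{179}{20}} - 32606 = \frac{173 + 10 \left(\frac{13}{4} + \frac{57}{10}\right)}{21 + \left(\frac{13}{4} + \frac{57}{10}\right)} - 32606 = \frac{173 + 10 \cdot \frac{179}{20}}{21 + \frac{179}{20}} - 32606 = \frac{173 + \frac{179}{2}}{\frac{599}{20}} - 32606 = \frac{20}{599} \cdot \frac{525}{2} - 32606 = \frac{5250}{599} - 32606 = - \frac{19525744}{599}$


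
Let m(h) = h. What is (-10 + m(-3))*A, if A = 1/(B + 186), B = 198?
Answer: -13/384 ≈ -0.033854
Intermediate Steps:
A = 1/384 (A = 1/(198 + 186) = 1/384 ≈ 0.0026042)
(-10 + m(-3))*A = (-10 - 3)*(1/384) = -13*1/384 = -13/384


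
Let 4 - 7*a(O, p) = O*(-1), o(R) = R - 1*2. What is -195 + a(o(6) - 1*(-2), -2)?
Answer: -1355/7 ≈ -193.57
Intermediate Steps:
o(R) = -2 + R (o(R) = R - 2 = -2 + R)
a(O, p) = 4/7 + O/7 (a(O, p) = 4/7 - O*(-1)/7 = 4/7 - (-1)*O/7 = 4/7 + O/7)
-195 + a(o(6) - 1*(-2), -2) = -195 + (4/7 + ((-2 + 6) - 1*(-2))/7) = -195 + (4/7 + (4 + 2)/7) = -195 + (4/7 + (1/7)*6) = -195 + (4/7 + 6/7) = -195 + 10/7 = -1355/7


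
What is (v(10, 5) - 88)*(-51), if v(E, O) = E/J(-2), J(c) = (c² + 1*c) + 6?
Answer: 17697/4 ≈ 4424.3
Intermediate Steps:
J(c) = 6 + c + c² (J(c) = (c² + c) + 6 = (c + c²) + 6 = 6 + c + c²)
v(E, O) = E/8 (v(E, O) = E/(6 - 2 + (-2)²) = E/(6 - 2 + 4) = E/8)
(v(10, 5) - 88)*(-51) = ((⅛)*10 - 88)*(-51) = (5/4 - 88)*(-51) = -347/4*(-51) = 17697/4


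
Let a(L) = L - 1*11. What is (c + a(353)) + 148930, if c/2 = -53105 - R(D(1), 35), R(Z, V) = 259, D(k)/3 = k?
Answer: 42544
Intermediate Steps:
a(L) = -11 + L (a(L) = L - 11 = -11 + L)
D(k) = 3*k
c = -106728 (c = 2*(-53105 - 1*259) = 2*(-53105 - 259) = 2*(-53364) = -106728)
(c + a(353)) + 148930 = (-106728 + (-11 + 353)) + 148930 = (-106728 + 342) + 148930 = -106386 + 148930 = 42544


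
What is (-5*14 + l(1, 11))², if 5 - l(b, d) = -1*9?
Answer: 3136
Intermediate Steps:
l(b, d) = 14 (l(b, d) = 5 - (-1)*9 = 5 - 1*(-9) = 5 + 9 = 14)
(-5*14 + l(1, 11))² = (-5*14 + 14)² = (-70 + 14)² = (-56)² = 3136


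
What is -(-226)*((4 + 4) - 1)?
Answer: 1582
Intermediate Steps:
-(-226)*((4 + 4) - 1) = -(-226)*(8 - 1) = -(-226)*7 = -226*(-7) = 1582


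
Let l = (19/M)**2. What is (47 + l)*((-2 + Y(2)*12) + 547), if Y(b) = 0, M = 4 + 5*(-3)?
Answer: 3296160/121 ≈ 27241.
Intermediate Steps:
M = -11 (M = 4 - 15 = -11)
l = 361/121 (l = (19/(-11))**2 = (19*(-1/11))**2 = (-19/11)**2 = 361/121 ≈ 2.9835)
(47 + l)*((-2 + Y(2)*12) + 547) = (47 + 361/121)*((-2 + 0*12) + 547) = 6048*((-2 + 0) + 547)/121 = 6048*(-2 + 547)/121 = (6048/121)*545 = 3296160/121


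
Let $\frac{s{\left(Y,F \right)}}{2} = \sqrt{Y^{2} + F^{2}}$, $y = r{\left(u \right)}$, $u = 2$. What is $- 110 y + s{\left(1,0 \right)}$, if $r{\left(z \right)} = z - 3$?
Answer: $112$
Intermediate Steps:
$r{\left(z \right)} = -3 + z$ ($r{\left(z \right)} = z - 3 = -3 + z$)
$y = -1$ ($y = -3 + 2 = -1$)
$s{\left(Y,F \right)} = 2 \sqrt{F^{2} + Y^{2}}$ ($s{\left(Y,F \right)} = 2 \sqrt{Y^{2} + F^{2}} = 2 \sqrt{F^{2} + Y^{2}}$)
$- 110 y + s{\left(1,0 \right)} = \left(-110\right) \left(-1\right) + 2 \sqrt{0^{2} + 1^{2}} = 110 + 2 \sqrt{0 + 1} = 110 + 2 \sqrt{1} = 110 + 2 \cdot 1 = 110 + 2 = 112$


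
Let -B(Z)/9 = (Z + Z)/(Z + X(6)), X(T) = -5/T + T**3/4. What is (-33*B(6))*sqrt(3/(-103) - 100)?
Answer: 21384*I*sqrt(1061209)/36565 ≈ 602.45*I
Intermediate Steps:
X(T) = -5/T + T**3/4 (X(T) = -5/T + T**3*(1/4) = -5/T + T**3/4)
B(Z) = -18*Z/(319/6 + Z) (B(Z) = -9*(Z + Z)/(Z + (1/4)*(-20 + 6**4)/6) = -9*2*Z/(Z + (1/4)*(1/6)*(-20 + 1296)) = -9*2*Z/(Z + (1/4)*(1/6)*1276) = -9*2*Z/(Z + 319/6) = -9*2*Z/(319/6 + Z) = -18*Z/(319/6 + Z))
(-33*B(6))*sqrt(3/(-103) - 100) = (-(-3564)*6/(319 + 6*6))*sqrt(3/(-103) - 100) = (-(-3564)*6/(319 + 36))*sqrt(3*(-1/103) - 100) = (-(-3564)*6/355)*sqrt(-3/103 - 100) = (-(-3564)*6/355)*sqrt(-10303/103) = (-33*(-648/355))*(I*sqrt(1061209)/103) = 21384*(I*sqrt(1061209)/103)/355 = 21384*I*sqrt(1061209)/36565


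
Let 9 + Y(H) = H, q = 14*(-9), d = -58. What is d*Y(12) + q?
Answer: -300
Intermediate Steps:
q = -126
Y(H) = -9 + H
d*Y(12) + q = -58*(-9 + 12) - 126 = -58*3 - 126 = -174 - 126 = -300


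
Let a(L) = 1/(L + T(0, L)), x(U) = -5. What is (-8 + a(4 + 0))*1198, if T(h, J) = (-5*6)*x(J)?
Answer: -737369/77 ≈ -9576.2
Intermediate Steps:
T(h, J) = 150 (T(h, J) = -5*6*(-5) = -30*(-5) = 150)
a(L) = 1/(150 + L) (a(L) = 1/(L + 150) = 1/(150 + L))
(-8 + a(4 + 0))*1198 = (-8 + 1/(150 + (4 + 0)))*1198 = (-8 + 1/(150 + 4))*1198 = (-8 + 1/154)*1198 = -1231/154*1198 = -737369/77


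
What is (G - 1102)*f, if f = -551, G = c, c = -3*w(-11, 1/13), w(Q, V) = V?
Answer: 7895279/13 ≈ 6.0733e+5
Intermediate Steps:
c = -3/13 ≈ -0.23077
G = -3/13 ≈ -0.23077
(G - 1102)*f = (-3/13 - 1102)*(-551) = -14329/13*(-551) = 7895279/13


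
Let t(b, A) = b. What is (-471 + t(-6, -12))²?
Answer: 227529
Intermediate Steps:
(-471 + t(-6, -12))² = (-471 - 6)² = (-477)² = 227529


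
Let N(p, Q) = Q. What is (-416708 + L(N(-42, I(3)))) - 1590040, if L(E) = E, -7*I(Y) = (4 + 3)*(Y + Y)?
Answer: -2006754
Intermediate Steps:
I(Y) = -2*Y (I(Y) = -(4 + 3)*(Y + Y)/7 = -2*Y)
(-416708 + L(N(-42, I(3)))) - 1590040 = (-416708 - 2*3) - 1590040 = (-416708 - 6) - 1590040 = -416714 - 1590040 = -2006754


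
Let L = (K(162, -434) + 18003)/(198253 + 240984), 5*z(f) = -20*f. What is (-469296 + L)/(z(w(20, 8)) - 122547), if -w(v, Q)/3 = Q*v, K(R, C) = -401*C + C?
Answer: 206131975549/52983841599 ≈ 3.8905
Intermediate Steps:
K(R, C) = -400*C
w(v, Q) = -3*Q*v
z(f) = -4*f (z(f) = (-20*f)/5 = -4*f)
L = 191603/439237 (L = (-400*(-434) + 18003)/(198253 + 240984) = (173600 + 18003)/439237 = 191603*(1/439237) = 191603/439237 ≈ 0.43622)
(-469296 + L)/(z(w(20, 8)) - 122547) = (-469296 + 191603/439237)/(-(-12)*8*20 - 122547) = -206131975549/(439237*(-4*(-480) - 122547)) = -206131975549/(439237*(1920 - 122547)) = -206131975549/439237/(-120627) = -206131975549/439237*(-1/120627) = 206131975549/52983841599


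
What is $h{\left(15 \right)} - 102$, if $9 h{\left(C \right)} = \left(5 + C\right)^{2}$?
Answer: $- \frac{518}{9} \approx -57.556$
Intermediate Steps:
$h{\left(C \right)} = \frac{\left(5 + C\right)^{2}}{9}$
$h{\left(15 \right)} - 102 = \frac{\left(5 + 15\right)^{2}}{9} - 102 = \frac{20^{2}}{9} - 102 = \frac{1}{9} \cdot 400 - 102 = \frac{400}{9} - 102 = - \frac{518}{9}$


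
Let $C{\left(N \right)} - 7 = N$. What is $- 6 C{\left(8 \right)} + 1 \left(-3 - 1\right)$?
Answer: $-94$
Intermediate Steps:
$C{\left(N \right)} = 7 + N$
$- 6 C{\left(8 \right)} + 1 \left(-3 - 1\right) = - 6 \left(7 + 8\right) + 1 \left(-3 - 1\right) = \left(-6\right) 15 + 1 \left(-4\right) = -90 - 4 = -94$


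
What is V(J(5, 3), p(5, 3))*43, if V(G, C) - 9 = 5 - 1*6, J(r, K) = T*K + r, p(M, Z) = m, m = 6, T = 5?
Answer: 344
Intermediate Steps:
p(M, Z) = 6
J(r, K) = r + 5*K (J(r, K) = 5*K + r = r + 5*K)
V(G, C) = 8 (V(G, C) = 9 + (5 - 1*6) = 9 + (5 - 6) = 9 - 1 = 8)
V(J(5, 3), p(5, 3))*43 = 8*43 = 344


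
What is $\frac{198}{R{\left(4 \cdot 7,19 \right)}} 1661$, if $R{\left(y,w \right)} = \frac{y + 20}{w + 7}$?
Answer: $\frac{712569}{4} \approx 1.7814 \cdot 10^{5}$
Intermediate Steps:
$R{\left(y,w \right)} = \frac{20 + y}{7 + w}$
$\frac{198}{R{\left(4 \cdot 7,19 \right)}} 1661 = \frac{198}{\frac{1}{7 + 19} \left(20 + 4 \cdot 7\right)} 1661 = \frac{198}{\frac{1}{26} \left(20 + 28\right)} 1661 = \frac{198}{\frac{1}{26} \cdot 48} \cdot 1661 = \frac{198}{\frac{24}{13}} \cdot 1661 = 198 \cdot \frac{13}{24} \cdot 1661 = \frac{429}{4} \cdot 1661 = \frac{712569}{4}$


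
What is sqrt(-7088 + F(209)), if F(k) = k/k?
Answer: I*sqrt(7087) ≈ 84.184*I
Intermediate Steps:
F(k) = 1
sqrt(-7088 + F(209)) = sqrt(-7088 + 1) = sqrt(-7087) = I*sqrt(7087)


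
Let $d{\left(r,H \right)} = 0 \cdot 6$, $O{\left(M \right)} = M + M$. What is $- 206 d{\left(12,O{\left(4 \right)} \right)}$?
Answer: $0$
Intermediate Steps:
$O{\left(M \right)} = 2 M$
$d{\left(r,H \right)} = 0$
$- 206 d{\left(12,O{\left(4 \right)} \right)} = \left(-206\right) 0 = 0$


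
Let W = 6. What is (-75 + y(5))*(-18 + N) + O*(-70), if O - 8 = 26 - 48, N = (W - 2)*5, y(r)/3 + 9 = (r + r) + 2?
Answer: 848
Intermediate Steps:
y(r) = -21 + 6*r (y(r) = -27 + 3*((r + r) + 2) = -27 + 3*(2*r + 2) = -27 + 3*(2 + 2*r) = -27 + (6 + 6*r) = -21 + 6*r)
N = 20 (N = (6 - 2)*5 = 4*5 = 20)
O = -14 (O = 8 + (26 - 48) = 8 - 22 = -14)
(-75 + y(5))*(-18 + N) + O*(-70) = (-75 + (-21 + 6*5))*(-18 + 20) - 14*(-70) = (-75 + (-21 + 30))*2 + 980 = (-75 + 9)*2 + 980 = -66*2 + 980 = -132 + 980 = 848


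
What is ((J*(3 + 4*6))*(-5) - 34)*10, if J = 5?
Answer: -7090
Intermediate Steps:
((J*(3 + 4*6))*(-5) - 34)*10 = ((5*(3 + 4*6))*(-5) - 34)*10 = ((5*(3 + 24))*(-5) - 34)*10 = ((5*27)*(-5) - 34)*10 = (135*(-5) - 34)*10 = (-675 - 34)*10 = -709*10 = -7090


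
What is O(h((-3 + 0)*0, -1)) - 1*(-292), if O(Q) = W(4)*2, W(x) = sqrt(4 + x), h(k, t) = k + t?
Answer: 292 + 4*sqrt(2) ≈ 297.66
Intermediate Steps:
O(Q) = 4*sqrt(2) (O(Q) = sqrt(4 + 4)*2 = sqrt(8)*2 = (2*sqrt(2))*2 = 4*sqrt(2))
O(h((-3 + 0)*0, -1)) - 1*(-292) = 4*sqrt(2) - 1*(-292) = 4*sqrt(2) + 292 = 292 + 4*sqrt(2)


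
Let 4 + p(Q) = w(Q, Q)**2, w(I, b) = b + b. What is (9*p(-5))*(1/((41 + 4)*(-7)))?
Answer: -96/35 ≈ -2.7429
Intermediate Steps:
w(I, b) = 2*b
p(Q) = -4 + 4*Q**2 (p(Q) = -4 + (2*Q)**2 = -4 + 4*Q**2)
(9*p(-5))*(1/((41 + 4)*(-7))) = (9*(-4 + 4*(-5)**2))*(1/((41 + 4)*(-7))) = (9*(-4 + 4*25))*(-1/7/45) = (9*(-4 + 100))*((1/45)*(-1/7)) = (9*96)*(-1/315) = 864*(-1/315) = -96/35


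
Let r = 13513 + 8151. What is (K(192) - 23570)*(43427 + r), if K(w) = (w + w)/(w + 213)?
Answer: -69035991934/45 ≈ -1.5341e+9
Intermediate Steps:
r = 21664
K(w) = 2*w/(213 + w) (K(w) = (2*w)/(213 + w) = 2*w/(213 + w))
(K(192) - 23570)*(43427 + r) = (2*192/(213 + 192) - 23570)*(43427 + 21664) = (2*192/405 - 23570)*65091 = (2*192*(1/405) - 23570)*65091 = (128/135 - 23570)*65091 = -3181822/135*65091 = -69035991934/45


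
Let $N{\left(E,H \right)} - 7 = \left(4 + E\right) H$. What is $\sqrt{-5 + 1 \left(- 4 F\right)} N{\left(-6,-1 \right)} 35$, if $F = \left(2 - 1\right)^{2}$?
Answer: $945 i \approx 945.0 i$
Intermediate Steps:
$F = 1$ ($F = 1^{2} = 1$)
$N{\left(E,H \right)} = 7 + H \left(4 + E\right)$ ($N{\left(E,H \right)} = 7 + \left(4 + E\right) H = 7 + H \left(4 + E\right)$)
$\sqrt{-5 + 1 \left(- 4 F\right)} N{\left(-6,-1 \right)} 35 = \sqrt{-5 + 1 \left(\left(-4\right) 1\right)} \left(7 + 4 \left(-1\right) - -6\right) 35 = \sqrt{-5 + 1 \left(-4\right)} \left(7 - 4 + 6\right) 35 = \sqrt{-5 - 4} \cdot 9 \cdot 35 = \sqrt{-9} \cdot 9 \cdot 35 = 3 i 9 \cdot 35 = 27 i 35 = 945 i$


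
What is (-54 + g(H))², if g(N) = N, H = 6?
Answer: 2304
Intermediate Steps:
(-54 + g(H))² = (-54 + 6)² = (-48)² = 2304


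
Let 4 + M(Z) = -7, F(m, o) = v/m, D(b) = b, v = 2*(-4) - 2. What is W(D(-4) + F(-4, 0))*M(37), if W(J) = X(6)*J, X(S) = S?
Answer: 99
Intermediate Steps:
v = -10 (v = -8 - 2 = -10)
F(m, o) = -10/m
M(Z) = -11 (M(Z) = -4 - 7 = -11)
W(J) = 6*J
W(D(-4) + F(-4, 0))*M(37) = (6*(-4 - 10/(-4)))*(-11) = (6*(-4 - 10*(-¼)))*(-11) = (6*(-4 + 5/2))*(-11) = (6*(-3/2))*(-11) = -9*(-11) = 99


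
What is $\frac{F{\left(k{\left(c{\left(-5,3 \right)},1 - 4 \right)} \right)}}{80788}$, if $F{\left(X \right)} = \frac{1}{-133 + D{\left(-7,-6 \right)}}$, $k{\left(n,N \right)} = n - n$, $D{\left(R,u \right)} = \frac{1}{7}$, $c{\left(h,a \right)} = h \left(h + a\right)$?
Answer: $- \frac{7}{75132840} \approx -9.3168 \cdot 10^{-8}$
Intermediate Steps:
$c{\left(h,a \right)} = h \left(a + h\right)$
$D{\left(R,u \right)} = \frac{1}{7}$
$k{\left(n,N \right)} = 0$
$F{\left(X \right)} = - \frac{7}{930}$ ($F{\left(X \right)} = \frac{1}{-133 + \frac{1}{7}} = \frac{1}{- \frac{930}{7}} = - \frac{7}{930}$)
$\frac{F{\left(k{\left(c{\left(-5,3 \right)},1 - 4 \right)} \right)}}{80788} = - \frac{7}{930 \cdot 80788} = \left(- \frac{7}{930}\right) \frac{1}{80788} = - \frac{7}{75132840}$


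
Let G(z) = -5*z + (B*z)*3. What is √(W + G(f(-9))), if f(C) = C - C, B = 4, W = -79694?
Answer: I*√79694 ≈ 282.3*I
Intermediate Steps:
f(C) = 0
G(z) = 7*z (G(z) = -5*z + (4*z)*3 = -5*z + 12*z = 7*z)
√(W + G(f(-9))) = √(-79694 + 7*0) = √(-79694 + 0) = √(-79694) = I*√79694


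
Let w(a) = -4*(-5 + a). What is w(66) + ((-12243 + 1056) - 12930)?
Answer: -24361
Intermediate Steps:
w(a) = 20 - 4*a
w(66) + ((-12243 + 1056) - 12930) = (20 - 4*66) + ((-12243 + 1056) - 12930) = (20 - 264) + (-11187 - 12930) = -244 - 24117 = -24361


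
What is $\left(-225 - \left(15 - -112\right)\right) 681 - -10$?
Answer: $-239702$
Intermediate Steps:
$\left(-225 - \left(15 - -112\right)\right) 681 - -10 = \left(-225 - \left(15 + 112\right)\right) 681 + \left(-285 + 295\right) = \left(-225 - 127\right) 681 + 10 = \left(-352\right) 681 + 10 = -239712 + 10 = -239702$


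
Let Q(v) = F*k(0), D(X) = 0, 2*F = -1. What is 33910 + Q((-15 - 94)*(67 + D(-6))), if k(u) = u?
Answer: 33910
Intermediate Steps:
F = -1/2 (F = (1/2)*(-1) = -1/2 ≈ -0.50000)
Q(v) = 0 (Q(v) = -1/2*0 = 0)
33910 + Q((-15 - 94)*(67 + D(-6))) = 33910 + 0 = 33910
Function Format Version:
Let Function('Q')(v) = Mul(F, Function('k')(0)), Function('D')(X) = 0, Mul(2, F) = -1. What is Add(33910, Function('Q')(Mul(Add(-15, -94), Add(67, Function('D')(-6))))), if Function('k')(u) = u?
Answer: 33910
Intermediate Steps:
F = Rational(-1, 2) (F = Mul(Rational(1, 2), -1) = Rational(-1, 2) ≈ -0.50000)
Function('Q')(v) = 0 (Function('Q')(v) = Mul(Rational(-1, 2), 0) = 0)
Add(33910, Function('Q')(Mul(Add(-15, -94), Add(67, Function('D')(-6))))) = Add(33910, 0) = 33910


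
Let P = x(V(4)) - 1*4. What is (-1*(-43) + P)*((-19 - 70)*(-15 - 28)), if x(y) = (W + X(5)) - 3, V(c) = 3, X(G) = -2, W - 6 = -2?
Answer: 145426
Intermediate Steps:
W = 4 (W = 6 - 2 = 4)
x(y) = -1 (x(y) = (4 - 2) - 3 = 2 - 3 = -1)
P = -5 (P = -1 - 1*4 = -1 - 4 = -5)
(-1*(-43) + P)*((-19 - 70)*(-15 - 28)) = (-1*(-43) - 5)*((-19 - 70)*(-15 - 28)) = (43 - 5)*(-89*(-43)) = 38*3827 = 145426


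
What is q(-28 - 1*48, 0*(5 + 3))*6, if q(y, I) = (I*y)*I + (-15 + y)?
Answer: -546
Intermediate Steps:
q(y, I) = -15 + y + y*I² (q(y, I) = y*I² + (-15 + y) = -15 + y + y*I²)
q(-28 - 1*48, 0*(5 + 3))*6 = (-15 + (-28 - 1*48) + (-28 - 1*48)*(0*(5 + 3))²)*6 = (-15 + (-28 - 48) + (-28 - 48)*(0*8)²)*6 = (-15 - 76 - 76*0²)*6 = (-15 - 76 - 76*0)*6 = (-15 - 76 + 0)*6 = -91*6 = -546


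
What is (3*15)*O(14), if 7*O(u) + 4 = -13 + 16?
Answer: -45/7 ≈ -6.4286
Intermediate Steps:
O(u) = -⅐ (O(u) = -4/7 + (-13 + 16)/7 = -4/7 + (⅐)*3 = -4/7 + 3/7 = -⅐)
(3*15)*O(14) = (3*15)*(-⅐) = 45*(-⅐) = -45/7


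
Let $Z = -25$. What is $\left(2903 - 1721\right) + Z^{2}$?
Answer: $1807$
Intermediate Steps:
$\left(2903 - 1721\right) + Z^{2} = \left(2903 - 1721\right) + \left(-25\right)^{2} = 1182 + 625 = 1807$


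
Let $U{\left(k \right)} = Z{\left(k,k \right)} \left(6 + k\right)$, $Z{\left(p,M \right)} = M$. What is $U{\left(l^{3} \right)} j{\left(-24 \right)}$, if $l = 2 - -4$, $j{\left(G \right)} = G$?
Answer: $-1150848$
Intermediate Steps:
$l = 6$ ($l = 2 + 4 = 6$)
$U{\left(k \right)} = k \left(6 + k\right)$
$U{\left(l^{3} \right)} j{\left(-24 \right)} = 6^{3} \left(6 + 6^{3}\right) \left(-24\right) = 216 \left(6 + 216\right) \left(-24\right) = 216 \cdot 222 \left(-24\right) = 47952 \left(-24\right) = -1150848$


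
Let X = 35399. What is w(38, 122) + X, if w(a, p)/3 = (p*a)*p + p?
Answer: 1732541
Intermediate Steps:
w(a, p) = 3*p + 3*a*p**2 (w(a, p) = 3*((p*a)*p + p) = 3*((a*p)*p + p) = 3*(a*p**2 + p) = 3*(p + a*p**2) = 3*p + 3*a*p**2)
w(38, 122) + X = 3*122*(1 + 38*122) + 35399 = 3*122*(1 + 4636) + 35399 = 3*122*4637 + 35399 = 1697142 + 35399 = 1732541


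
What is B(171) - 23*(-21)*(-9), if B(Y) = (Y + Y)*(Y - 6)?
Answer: 52083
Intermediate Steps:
B(Y) = 2*Y*(-6 + Y) (B(Y) = (2*Y)*(-6 + Y) = 2*Y*(-6 + Y))
B(171) - 23*(-21)*(-9) = 2*171*(-6 + 171) - 23*(-21)*(-9) = 2*171*165 + 483*(-9) = 56430 - 4347 = 52083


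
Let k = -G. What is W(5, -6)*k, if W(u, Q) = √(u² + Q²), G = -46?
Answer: 46*√61 ≈ 359.27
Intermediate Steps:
k = 46 (k = -1*(-46) = 46)
W(u, Q) = √(Q² + u²)
W(5, -6)*k = √((-6)² + 5²)*46 = √(36 + 25)*46 = √61*46 = 46*√61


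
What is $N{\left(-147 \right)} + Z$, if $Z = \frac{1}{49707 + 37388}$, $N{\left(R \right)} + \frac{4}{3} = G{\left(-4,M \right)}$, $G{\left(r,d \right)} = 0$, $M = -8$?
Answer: $- \frac{348377}{261285} \approx -1.3333$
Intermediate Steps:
$N{\left(R \right)} = - \frac{4}{3}$ ($N{\left(R \right)} = - \frac{4}{3} + 0 = - \frac{4}{3}$)
$Z = \frac{1}{87095} \approx 1.1482 \cdot 10^{-5}$
$N{\left(-147 \right)} + Z = - \frac{4}{3} + \frac{1}{87095} = - \frac{348377}{261285}$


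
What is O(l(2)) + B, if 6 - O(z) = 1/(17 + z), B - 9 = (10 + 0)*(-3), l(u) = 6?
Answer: -346/23 ≈ -15.043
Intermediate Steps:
B = -21 (B = 9 + (10 + 0)*(-3) = 9 + 10*(-3) = 9 - 30 = -21)
O(z) = 6 - 1/(17 + z)
O(l(2)) + B = (101 + 6*6)/(17 + 6) - 21 = (101 + 36)/23 - 21 = (1/23)*137 - 21 = 137/23 - 21 = -346/23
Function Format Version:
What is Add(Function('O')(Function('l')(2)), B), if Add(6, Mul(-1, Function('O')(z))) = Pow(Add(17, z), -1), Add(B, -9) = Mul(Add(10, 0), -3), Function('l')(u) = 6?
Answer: Rational(-346, 23) ≈ -15.043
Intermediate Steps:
B = -21 (B = Add(9, Mul(Add(10, 0), -3)) = Add(9, Mul(10, -3)) = Add(9, -30) = -21)
Function('O')(z) = Add(6, Mul(-1, Pow(Add(17, z), -1)))
Add(Function('O')(Function('l')(2)), B) = Add(Mul(Pow(Add(17, 6), -1), Add(101, Mul(6, 6))), -21) = Add(Mul(Pow(23, -1), Add(101, 36)), -21) = Add(Mul(Rational(1, 23), 137), -21) = Add(Rational(137, 23), -21) = Rational(-346, 23)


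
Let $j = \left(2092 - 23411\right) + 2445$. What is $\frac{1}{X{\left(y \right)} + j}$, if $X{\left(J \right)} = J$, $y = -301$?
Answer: $- \frac{1}{19175} \approx -5.2151 \cdot 10^{-5}$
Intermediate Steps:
$j = -18874$ ($j = -21319 + 2445 = -18874$)
$\frac{1}{X{\left(y \right)} + j} = \frac{1}{-301 - 18874} = \frac{1}{-19175} = - \frac{1}{19175}$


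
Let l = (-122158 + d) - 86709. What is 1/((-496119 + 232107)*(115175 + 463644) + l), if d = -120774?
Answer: -1/152815491469 ≈ -6.5438e-12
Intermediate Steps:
l = -329641 (l = (-122158 - 120774) - 86709 = -242932 - 86709 = -329641)
1/((-496119 + 232107)*(115175 + 463644) + l) = 1/((-496119 + 232107)*(115175 + 463644) - 329641) = 1/(-264012*578819 - 329641) = 1/(-152815161828 - 329641) = 1/(-152815491469) = -1/152815491469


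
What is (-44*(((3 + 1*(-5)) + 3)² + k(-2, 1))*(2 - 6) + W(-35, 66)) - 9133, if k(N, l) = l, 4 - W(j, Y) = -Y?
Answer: -8711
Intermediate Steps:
W(j, Y) = 4 + Y (W(j, Y) = 4 - (-1)*Y = 4 + Y)
(-44*(((3 + 1*(-5)) + 3)² + k(-2, 1))*(2 - 6) + W(-35, 66)) - 9133 = (-44*(((3 + 1*(-5)) + 3)² + 1)*(2 - 6) + (4 + 66)) - 9133 = (-44*(((3 - 5) + 3)² + 1)*(-4) + 70) - 9133 = (-44*((-2 + 3)² + 1)*(-4) + 70) - 9133 = (-44*(1² + 1)*(-4) + 70) - 9133 = (-44*(1 + 1)*(-4) + 70) - 9133 = (-88*(-4) + 70) - 9133 = (-44*(-8) + 70) - 9133 = (352 + 70) - 9133 = 422 - 9133 = -8711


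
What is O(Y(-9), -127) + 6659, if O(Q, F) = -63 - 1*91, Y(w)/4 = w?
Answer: 6505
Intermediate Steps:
Y(w) = 4*w
O(Q, F) = -154 (O(Q, F) = -63 - 91 = -154)
O(Y(-9), -127) + 6659 = -154 + 6659 = 6505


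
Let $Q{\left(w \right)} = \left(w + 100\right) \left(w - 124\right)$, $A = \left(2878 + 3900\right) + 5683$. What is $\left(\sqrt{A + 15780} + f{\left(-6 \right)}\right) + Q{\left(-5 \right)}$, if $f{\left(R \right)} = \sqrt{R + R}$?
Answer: $-12255 + \sqrt{28241} + 2 i \sqrt{3} \approx -12087.0 + 3.4641 i$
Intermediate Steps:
$f{\left(R \right)} = \sqrt{2} \sqrt{R}$ ($f{\left(R \right)} = \sqrt{2 R} = \sqrt{2} \sqrt{R}$)
$A = 12461$ ($A = 6778 + 5683 = 12461$)
$Q{\left(w \right)} = \left(-124 + w\right) \left(100 + w\right)$ ($Q{\left(w \right)} = \left(100 + w\right) \left(-124 + w\right) = \left(-124 + w\right) \left(100 + w\right)$)
$\left(\sqrt{A + 15780} + f{\left(-6 \right)}\right) + Q{\left(-5 \right)} = \left(\sqrt{12461 + 15780} + \sqrt{2} \sqrt{-6}\right) - \left(12280 - 25\right) = \left(\sqrt{28241} + \sqrt{2} i \sqrt{6}\right) + \left(-12400 + 25 + 120\right) = \left(\sqrt{28241} + 2 i \sqrt{3}\right) - 12255 = -12255 + \sqrt{28241} + 2 i \sqrt{3}$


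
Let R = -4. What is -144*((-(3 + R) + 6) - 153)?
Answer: 21024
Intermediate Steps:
-144*((-(3 + R) + 6) - 153) = -144*((-(3 - 4) + 6) - 153) = -144*((-1*(-1) + 6) - 153) = -144*((1 + 6) - 153) = -144*(7 - 153) = -144*(-146) = 21024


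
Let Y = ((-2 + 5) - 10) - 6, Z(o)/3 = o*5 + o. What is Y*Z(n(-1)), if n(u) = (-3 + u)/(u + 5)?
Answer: 234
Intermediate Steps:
n(u) = (-3 + u)/(5 + u)
Z(o) = 18*o (Z(o) = 3*(o*5 + o) = 3*(5*o + o) = 3*(6*o) = 18*o)
Y = -13 (Y = (3 - 10) - 6 = -7 - 6 = -13)
Y*Z(n(-1)) = -234*(-3 - 1)/(5 - 1) = -234*-4/4 = -234*(¼)*(-4) = -234*(-1) = -13*(-18) = 234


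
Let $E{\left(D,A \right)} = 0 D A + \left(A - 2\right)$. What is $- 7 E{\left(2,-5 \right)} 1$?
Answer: $49$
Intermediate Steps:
$E{\left(D,A \right)} = -2 + A$ ($E{\left(D,A \right)} = 0 A + \left(A - 2\right) = 0 + \left(-2 + A\right) = -2 + A$)
$- 7 E{\left(2,-5 \right)} 1 = - 7 \left(-2 - 5\right) 1 = \left(-7\right) \left(-7\right) 1 = 49 \cdot 1 = 49$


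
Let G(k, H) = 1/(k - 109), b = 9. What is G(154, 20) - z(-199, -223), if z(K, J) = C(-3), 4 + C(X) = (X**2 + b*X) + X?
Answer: 1126/45 ≈ 25.022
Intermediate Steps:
G(k, H) = 1/(-109 + k)
C(X) = -4 + X**2 + 10*X (C(X) = -4 + ((X**2 + 9*X) + X) = -4 + (X**2 + 10*X) = -4 + X**2 + 10*X)
z(K, J) = -25 (z(K, J) = -4 + (-3)**2 + 10*(-3) = -4 + 9 - 30 = -25)
G(154, 20) - z(-199, -223) = 1/(-109 + 154) - 1*(-25) = 1/45 + 25 = 1126/45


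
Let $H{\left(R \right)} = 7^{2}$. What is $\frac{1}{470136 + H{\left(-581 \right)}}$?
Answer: $\frac{1}{470185} \approx 2.1268 \cdot 10^{-6}$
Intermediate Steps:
$H{\left(R \right)} = 49$
$\frac{1}{470136 + H{\left(-581 \right)}} = \frac{1}{470136 + 49} = \frac{1}{470185}$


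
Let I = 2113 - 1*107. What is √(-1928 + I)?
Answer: √78 ≈ 8.8318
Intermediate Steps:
I = 2006 (I = 2113 - 107 = 2006)
√(-1928 + I) = √(-1928 + 2006) = √78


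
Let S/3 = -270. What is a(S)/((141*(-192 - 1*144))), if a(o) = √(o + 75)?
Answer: -I*√15/6768 ≈ -0.00057225*I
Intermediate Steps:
S = -810 (S = 3*(-270) = -810)
a(o) = √(75 + o)
a(S)/((141*(-192 - 1*144))) = √(75 - 810)/((141*(-192 - 1*144))) = √(-735)/((141*(-192 - 144))) = (7*I*√15)/((141*(-336))) = (7*I*√15)/(-47376) = (7*I*√15)*(-1/47376) = -I*√15/6768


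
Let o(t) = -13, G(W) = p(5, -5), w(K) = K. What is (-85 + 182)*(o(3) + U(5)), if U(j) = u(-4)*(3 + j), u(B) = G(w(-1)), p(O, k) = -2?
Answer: -2813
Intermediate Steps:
G(W) = -2
u(B) = -2
U(j) = -6 - 2*j (U(j) = -2*(3 + j) = -6 - 2*j)
(-85 + 182)*(o(3) + U(5)) = (-85 + 182)*(-13 + (-6 - 2*5)) = 97*(-13 + (-6 - 10)) = 97*(-13 - 16) = 97*(-29) = -2813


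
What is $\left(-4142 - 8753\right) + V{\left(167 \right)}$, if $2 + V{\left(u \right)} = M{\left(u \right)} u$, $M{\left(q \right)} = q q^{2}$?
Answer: $777783424$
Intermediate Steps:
$M{\left(q \right)} = q^{3}$
$V{\left(u \right)} = -2 + u^{4}$ ($V{\left(u \right)} = -2 + u^{3} u = -2 + u^{4}$)
$\left(-4142 - 8753\right) + V{\left(167 \right)} = \left(-4142 - 8753\right) - \left(2 - 167^{4}\right) = -12895 + \left(-2 + 777796321\right) = -12895 + 777796319 = 777783424$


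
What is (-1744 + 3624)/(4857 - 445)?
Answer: 470/1103 ≈ 0.42611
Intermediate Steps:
(-1744 + 3624)/(4857 - 445) = 1880/4412 = 1880*(1/4412) = 470/1103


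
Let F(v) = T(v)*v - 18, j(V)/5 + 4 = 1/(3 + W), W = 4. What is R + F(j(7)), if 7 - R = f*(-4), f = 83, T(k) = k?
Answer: 33954/49 ≈ 692.94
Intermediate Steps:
j(V) = -135/7 (j(V) = -20 + 5/(3 + 4) = -20 + 5/7 = -135/7)
F(v) = -18 + v**2 (F(v) = v*v - 18 = v**2 - 18 = -18 + v**2)
R = 339 (R = 7 - 83*(-4) = 7 - 1*(-332) = 7 + 332 = 339)
R + F(j(7)) = 339 + (-18 + (-135/7)**2) = 339 + (-18 + 18225/49) = 339 + 17343/49 = 33954/49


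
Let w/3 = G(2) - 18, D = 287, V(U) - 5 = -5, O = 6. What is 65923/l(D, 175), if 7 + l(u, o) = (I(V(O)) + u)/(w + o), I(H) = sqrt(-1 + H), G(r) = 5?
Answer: -2981038060/221113 - 4482764*I/221113 ≈ -13482.0 - 20.274*I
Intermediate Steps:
V(U) = 0 (V(U) = 5 - 5 = 0)
w = -39 (w = 3*(5 - 18) = 3*(-13) = -39)
l(u, o) = -7 + (I + u)/(-39 + o) (l(u, o) = -7 + (sqrt(-1 + 0) + u)/(-39 + o) = -7 + (sqrt(-1) + u)/(-39 + o) = -7 + (I + u)/(-39 + o))
65923/l(D, 175) = 65923/(((273 + I + 287 - 7*175)/(-39 + 175))) = 65923/(((273 + I + 287 - 1225)/136)) = 65923/(((-665 + I)/136)) = 65923/(-665/136 + I/136) = 65923*(9248*(-665/136 - I/136)/221113) = 609655904*(-665/136 - I/136)/221113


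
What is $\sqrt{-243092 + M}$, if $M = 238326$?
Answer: $i \sqrt{4766} \approx 69.036 i$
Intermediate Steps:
$\sqrt{-243092 + M} = \sqrt{-243092 + 238326} = \sqrt{-4766} = i \sqrt{4766}$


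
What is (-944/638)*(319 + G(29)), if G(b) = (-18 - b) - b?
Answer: -114696/319 ≈ -359.55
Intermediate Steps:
G(b) = -18 - 2*b
(-944/638)*(319 + G(29)) = (-944/638)*(319 + (-18 - 2*29)) = (-944*1/638)*(319 + (-18 - 58)) = -472*(319 - 76)/319 = -472/319*243 = -114696/319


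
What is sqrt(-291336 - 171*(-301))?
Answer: I*sqrt(239865) ≈ 489.76*I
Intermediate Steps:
sqrt(-291336 - 171*(-301)) = sqrt(-291336 - 19*(-2709)) = sqrt(-291336 + 51471) = sqrt(-239865) = I*sqrt(239865)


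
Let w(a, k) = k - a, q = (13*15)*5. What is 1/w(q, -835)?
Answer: -1/1810 ≈ -0.00055249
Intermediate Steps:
q = 975 (q = 195*5 = 975)
1/w(q, -835) = 1/(-835 - 1*975) = 1/(-835 - 975) = 1/(-1810) = -1/1810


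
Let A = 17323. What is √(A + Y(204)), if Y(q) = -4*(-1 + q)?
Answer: √16511 ≈ 128.50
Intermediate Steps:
Y(q) = 4 - 4*q
√(A + Y(204)) = √(17323 + (4 - 4*204)) = √(17323 + (4 - 816)) = √(17323 - 812) = √16511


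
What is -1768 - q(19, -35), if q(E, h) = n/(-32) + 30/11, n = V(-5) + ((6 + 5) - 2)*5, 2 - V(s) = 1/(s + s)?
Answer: -6227779/3520 ≈ -1769.3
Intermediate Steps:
V(s) = 2 - 1/(2*s) (V(s) = 2 - 1/(s + s) = 2 - 1/(2*s))
n = 471/10 (n = (2 - ½/(-5)) + ((6 + 5) - 2)*5 = (2 - ½*(-⅕)) + (11 - 2)*5 = (2 + ⅒) + 9*5 = 21/10 + 45 = 471/10 ≈ 47.100)
q(E, h) = 4419/3520 (q(E, h) = (471/10)/(-32) + 30/11 = (471/10)*(-1/32) + 30*(1/11) = -471/320 + 30/11 = 4419/3520)
-1768 - q(19, -35) = -1768 - 1*4419/3520 = -1768 - 4419/3520 = -6227779/3520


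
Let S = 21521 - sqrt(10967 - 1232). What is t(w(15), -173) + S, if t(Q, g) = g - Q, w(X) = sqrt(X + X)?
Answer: 21348 - sqrt(30) - sqrt(9735) ≈ 21244.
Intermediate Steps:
w(X) = sqrt(2)*sqrt(X) (w(X) = sqrt(2*X) = sqrt(2)*sqrt(X))
S = 21521 - sqrt(9735) ≈ 21422.
t(w(15), -173) + S = (-173 - sqrt(2)*sqrt(15)) + (21521 - sqrt(9735)) = (-173 - sqrt(30)) + (21521 - sqrt(9735)) = 21348 - sqrt(30) - sqrt(9735)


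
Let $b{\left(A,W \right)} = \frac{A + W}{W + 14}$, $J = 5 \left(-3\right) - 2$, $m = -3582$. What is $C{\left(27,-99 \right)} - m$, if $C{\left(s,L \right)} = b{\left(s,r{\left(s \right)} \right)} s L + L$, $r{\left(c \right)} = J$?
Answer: $12393$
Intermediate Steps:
$J = -17$ ($J = -15 - 2 = -17$)
$r{\left(c \right)} = -17$
$b{\left(A,W \right)} = \frac{A + W}{14 + W}$
$C{\left(s,L \right)} = L + L s \left(\frac{17}{3} - \frac{s}{3}\right)$ ($C{\left(s,L \right)} = \frac{s - 17}{14 - 17} s L + L = \frac{-17 + s}{-3} s L + L = - \frac{-17 + s}{3} s L + L = \left(\frac{17}{3} - \frac{s}{3}\right) s L + L = s \left(\frac{17}{3} - \frac{s}{3}\right) L + L = L s \left(\frac{17}{3} - \frac{s}{3}\right) + L = L + L s \left(\frac{17}{3} - \frac{s}{3}\right)$)
$C{\left(27,-99 \right)} - m = \frac{1}{3} \left(-99\right) \left(3 + 27 \left(17 - 27\right)\right) - -3582 = \frac{1}{3} \left(-99\right) \left(3 + 27 \left(17 - 27\right)\right) + 3582 = \frac{1}{3} \left(-99\right) \left(3 + 27 \left(-10\right)\right) + 3582 = \frac{1}{3} \left(-99\right) \left(3 - 270\right) + 3582 = \frac{1}{3} \left(-99\right) \left(-267\right) + 3582 = 8811 + 3582 = 12393$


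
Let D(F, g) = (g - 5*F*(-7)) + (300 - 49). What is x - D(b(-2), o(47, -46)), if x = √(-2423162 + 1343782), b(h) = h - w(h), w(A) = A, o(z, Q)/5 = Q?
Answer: -21 + 2*I*√269845 ≈ -21.0 + 1038.9*I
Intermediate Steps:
o(z, Q) = 5*Q
b(h) = 0 (b(h) = h - h = 0)
x = 2*I*√269845 (x = √(-1079380) = 2*I*√269845 ≈ 1038.9*I)
D(F, g) = 251 + g + 35*F (D(F, g) = (g + 35*F) + 251 = 251 + g + 35*F)
x - D(b(-2), o(47, -46)) = 2*I*√269845 - (251 + 5*(-46) + 35*0) = 2*I*√269845 - (251 - 230 + 0) = 2*I*√269845 - 1*21 = 2*I*√269845 - 21 = -21 + 2*I*√269845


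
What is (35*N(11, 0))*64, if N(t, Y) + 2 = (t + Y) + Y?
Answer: 20160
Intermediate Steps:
N(t, Y) = -2 + t + 2*Y (N(t, Y) = -2 + ((t + Y) + Y) = -2 + ((Y + t) + Y) = -2 + (t + 2*Y) = -2 + t + 2*Y)
(35*N(11, 0))*64 = (35*(-2 + 11 + 2*0))*64 = (35*(-2 + 11 + 0))*64 = (35*9)*64 = 315*64 = 20160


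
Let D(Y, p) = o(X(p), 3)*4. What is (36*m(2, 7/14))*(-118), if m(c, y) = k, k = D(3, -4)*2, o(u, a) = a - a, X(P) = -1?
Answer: 0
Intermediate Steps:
o(u, a) = 0
D(Y, p) = 0 (D(Y, p) = 0*4 = 0)
k = 0 (k = 0*2 = 0)
m(c, y) = 0
(36*m(2, 7/14))*(-118) = (36*0)*(-118) = 0*(-118) = 0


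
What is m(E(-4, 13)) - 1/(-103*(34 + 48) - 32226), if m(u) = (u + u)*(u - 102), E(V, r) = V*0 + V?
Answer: 34489857/40672 ≈ 848.00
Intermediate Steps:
E(V, r) = V (E(V, r) = 0 + V = V)
m(u) = 2*u*(-102 + u) (m(u) = (2*u)*(-102 + u) = 2*u*(-102 + u))
m(E(-4, 13)) - 1/(-103*(34 + 48) - 32226) = 2*(-4)*(-102 - 4) - 1/(-103*(34 + 48) - 32226) = 2*(-4)*(-106) - 1/(-103*82 - 32226) = 848 - 1/(-8446 - 32226) = 848 - 1/(-40672) = 848 - 1*(-1/40672) = 848 + 1/40672 = 34489857/40672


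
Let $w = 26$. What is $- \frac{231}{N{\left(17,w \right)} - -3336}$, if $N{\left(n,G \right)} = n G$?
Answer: $- \frac{231}{3778} \approx -0.061143$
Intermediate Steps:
$N{\left(n,G \right)} = G n$
$- \frac{231}{N{\left(17,w \right)} - -3336} = - \frac{231}{26 \cdot 17 - -3336} = - \frac{231}{442 + 3336} = - \frac{231}{3778}$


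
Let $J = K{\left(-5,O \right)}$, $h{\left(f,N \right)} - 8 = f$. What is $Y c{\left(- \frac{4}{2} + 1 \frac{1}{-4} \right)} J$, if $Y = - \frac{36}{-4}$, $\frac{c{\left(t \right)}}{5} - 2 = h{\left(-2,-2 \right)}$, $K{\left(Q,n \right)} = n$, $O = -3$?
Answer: $-1080$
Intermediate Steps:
$h{\left(f,N \right)} = 8 + f$
$c{\left(t \right)} = 40$ ($c{\left(t \right)} = 10 + 5 \left(8 - 2\right) = 10 + 5 \cdot 6 = 10 + 30 = 40$)
$J = -3$
$Y = 9$ ($Y = \left(-36\right) \left(- \frac{1}{4}\right) = 9$)
$Y c{\left(- \frac{4}{2} + 1 \frac{1}{-4} \right)} J = 9 \cdot 40 \left(-3\right) = 360 \left(-3\right) = -1080$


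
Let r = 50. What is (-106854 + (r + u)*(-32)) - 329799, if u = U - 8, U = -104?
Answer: -434669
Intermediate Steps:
u = -112 (u = -104 - 8 = -112)
(-106854 + (r + u)*(-32)) - 329799 = (-106854 + (50 - 112)*(-32)) - 329799 = (-106854 - 62*(-32)) - 329799 = (-106854 + 1984) - 329799 = -104870 - 329799 = -434669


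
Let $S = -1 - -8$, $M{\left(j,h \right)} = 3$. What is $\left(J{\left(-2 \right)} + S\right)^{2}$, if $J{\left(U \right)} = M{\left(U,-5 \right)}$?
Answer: $100$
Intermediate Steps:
$J{\left(U \right)} = 3$
$S = 7$ ($S = -1 + 8 = 7$)
$\left(J{\left(-2 \right)} + S\right)^{2} = \left(3 + 7\right)^{2} = 10^{2} = 100$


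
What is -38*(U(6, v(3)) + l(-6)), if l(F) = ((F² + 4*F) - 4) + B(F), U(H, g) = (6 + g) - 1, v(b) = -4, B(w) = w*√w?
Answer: -342 + 228*I*√6 ≈ -342.0 + 558.48*I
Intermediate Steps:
B(w) = w^(3/2)
U(H, g) = 5 + g
l(F) = -4 + F² + F^(3/2) + 4*F (l(F) = ((F² + 4*F) - 4) + F^(3/2) = (-4 + F² + 4*F) + F^(3/2) = -4 + F² + F^(3/2) + 4*F)
-38*(U(6, v(3)) + l(-6)) = -38*((5 - 4) + (-4 + (-6)² + (-6)^(3/2) + 4*(-6))) = -38*(1 + (-4 + 36 - 6*I*√6 - 24)) = -38*(1 + (8 - 6*I*√6)) = -38*(9 - 6*I*√6) = -342 + 228*I*√6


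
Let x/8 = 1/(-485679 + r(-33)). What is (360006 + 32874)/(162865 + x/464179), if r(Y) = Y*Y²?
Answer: 11890670021195040/4929174233867669 ≈ 2.4123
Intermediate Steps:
r(Y) = Y³
x = -1/65202 (x = 8/(-485679 + (-33)³) = 8/(-485679 - 35937) = 8/(-521616) = 8*(-1/521616) = -1/65202 ≈ -1.5337e-5)
(360006 + 32874)/(162865 + x/464179) = (360006 + 32874)/(162865 - 1/65202/464179) = 392880/(162865 - 1/65202*1/464179) = 392880/(162865 - 1/30265399158) = 392880/(4929174233867669/30265399158) = 392880*(30265399158/4929174233867669) = 11890670021195040/4929174233867669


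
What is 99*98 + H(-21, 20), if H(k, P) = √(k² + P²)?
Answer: 9731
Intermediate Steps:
H(k, P) = √(P² + k²)
99*98 + H(-21, 20) = 99*98 + √(20² + (-21)²) = 9702 + √(400 + 441) = 9702 + √841 = 9702 + 29 = 9731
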